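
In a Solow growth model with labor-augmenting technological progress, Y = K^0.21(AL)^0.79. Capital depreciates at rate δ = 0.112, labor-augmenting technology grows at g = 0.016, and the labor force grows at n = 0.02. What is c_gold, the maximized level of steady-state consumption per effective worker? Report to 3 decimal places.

Capital per effective worker breaks even when investment replaces (n + g + δ)·k; here n + g + δ = 0.148.
Golden rule sets MPK = n+g+δ: 0.21·k^(0.21−1) = 0.148, so k_gold = (0.21/0.148)^(1/0.79) ≈ 1.5572.
y_gold = 1.5572^0.21 ≈ 1.0975.
c_gold = y_gold − (n+g+δ)·k_gold = 1.0975 − 0.148·1.5572 ≈ 0.8670.

c_gold ≈ 0.867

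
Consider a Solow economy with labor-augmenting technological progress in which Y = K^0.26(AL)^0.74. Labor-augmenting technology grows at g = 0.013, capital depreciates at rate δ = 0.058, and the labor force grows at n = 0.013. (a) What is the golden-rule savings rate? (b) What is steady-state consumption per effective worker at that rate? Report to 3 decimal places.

(a) s_gold = 0.260; (b) c_gold ≈ 1.101

n + g + δ = 0.013 + 0.013 + 0.058 = 0.084.
For Cobb-Douglas, s_gold equals capital's share: s_gold = 0.26.
Golden rule sets MPK = n+g+δ: 0.26·k^(0.26−1) = 0.084, so k_gold = (0.26/0.084)^(1/0.74) ≈ 4.6036.
y_gold = 4.6036^0.26 ≈ 1.4873; c_gold = (1−0.26)·y_gold ≈ 1.1006.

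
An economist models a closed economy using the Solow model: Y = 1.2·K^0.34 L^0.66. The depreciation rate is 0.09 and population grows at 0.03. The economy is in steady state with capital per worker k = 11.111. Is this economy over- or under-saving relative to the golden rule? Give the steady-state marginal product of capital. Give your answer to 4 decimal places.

over-saving; MPK ≈ 0.0833

n + δ = 0.03 + 0.09 = 0.12.
MPK = 0.34·1.2·k^(0.34−1) = 0.34·1.2·11.111^(-0.66) ≈ 0.0833.
MPK < 0.12, so the economy is dynamically inefficient (over-saving).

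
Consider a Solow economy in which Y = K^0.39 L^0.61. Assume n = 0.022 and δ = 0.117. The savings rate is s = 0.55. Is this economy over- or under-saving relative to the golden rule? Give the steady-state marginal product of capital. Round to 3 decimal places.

n + δ = 0.022 + 0.117 = 0.139.
Steady-state k*: s·k^0.39 = 0.139·k gives k* = (0.55/0.139)^(1/0.61) ≈ 9.5336.
MPK = 0.39·9.5336^(-0.61) ≈ 0.0986.
MPK < n+δ = 0.139, so the economy is dynamically inefficient (over-saving).

over-saving; MPK ≈ 0.099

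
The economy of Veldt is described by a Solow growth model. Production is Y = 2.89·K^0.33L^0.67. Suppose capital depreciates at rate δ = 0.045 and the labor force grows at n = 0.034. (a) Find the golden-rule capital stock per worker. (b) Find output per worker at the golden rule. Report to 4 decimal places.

(a) k_gold ≈ 41.1722; (b) y_gold ≈ 9.8564

Capital per worker breaks even when investment replaces (n + δ)·k; here n + δ = 0.079.
Golden rule sets MPK = n+δ: 0.33·2.89·k^(0.33−1) = 0.079, so k_gold = (0.33·2.89/0.079)^(1/0.67) ≈ 41.1722.
y_gold = 2.89·41.1722^0.33 ≈ 9.8564.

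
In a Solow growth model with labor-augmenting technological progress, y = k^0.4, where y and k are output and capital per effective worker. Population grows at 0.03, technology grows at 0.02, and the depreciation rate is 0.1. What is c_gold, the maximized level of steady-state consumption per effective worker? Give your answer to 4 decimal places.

c_gold ≈ 1.1538

The effective depreciation rate is n + g + δ = 0.03 + 0.02 + 0.1 = 0.15.
Maximizing c = f(k) − (n+g+δ)·k gives f'(k) = n+g+δ, i.e. 0.4·k^(0.4−1) = 0.15, so k_gold = (0.4/0.15)^(1/0.6) ≈ 5.1280.
y_gold = 5.1280^0.4 ≈ 1.9230.
c_gold = y_gold − (n+g+δ)·k_gold = 1.9230 − 0.15·5.1280 ≈ 1.1538.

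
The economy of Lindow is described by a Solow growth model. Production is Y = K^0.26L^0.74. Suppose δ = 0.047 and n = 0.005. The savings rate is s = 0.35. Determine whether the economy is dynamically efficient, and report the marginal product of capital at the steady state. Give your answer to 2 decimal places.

dynamically inefficient; MPK ≈ 0.04

Break-even investment rate: n + δ = 0.005 + 0.047 = 0.052.
Steady-state k*: s·k^0.26 = 0.052·k gives k* = (0.35/0.052)^(1/0.74) ≈ 13.1524.
MPK = 0.26·13.1524^(-0.74) ≈ 0.0386.
MPK < n+δ = 0.052, so the economy is dynamically inefficient (over-saving).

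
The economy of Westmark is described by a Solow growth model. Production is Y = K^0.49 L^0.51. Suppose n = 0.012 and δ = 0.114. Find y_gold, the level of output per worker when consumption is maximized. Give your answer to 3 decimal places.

n + δ = 0.012 + 0.114 = 0.126.
Setting f'(k) = n+δ gives 0.49·k^(0.49−1) = 0.126, hence k_gold = (0.49/0.126)^(1/0.51) ≈ 14.3391.
Output: y_gold = k_gold^0.49 = 14.3391^0.49 ≈ 3.6872.

y_gold ≈ 3.687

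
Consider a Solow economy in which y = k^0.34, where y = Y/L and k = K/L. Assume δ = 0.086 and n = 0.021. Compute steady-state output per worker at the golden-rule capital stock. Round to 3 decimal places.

y_gold ≈ 1.814

Capital per worker breaks even when investment replaces (n + δ)·k; here n + δ = 0.107.
Golden rule sets MPK = n+δ: 0.34·k^(0.34−1) = 0.107, so k_gold = (0.34/0.107)^(1/0.66) ≈ 5.7643.
Output: y_gold = k_gold^0.34 = 5.7643^0.34 ≈ 1.8141.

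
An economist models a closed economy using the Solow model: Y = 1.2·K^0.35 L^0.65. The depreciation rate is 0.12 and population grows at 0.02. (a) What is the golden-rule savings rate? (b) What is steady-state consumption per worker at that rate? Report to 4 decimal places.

Capital per worker breaks even when investment replaces (n + δ)·k; here n + δ = 0.14.
For Cobb-Douglas, s_gold equals capital's share: s_gold = 0.35.
Maximizing c = f(k) − (n+δ)·k gives f'(k) = n+δ, i.e. 0.35·1.2·k^(0.35−1) = 0.14, so k_gold = (0.35·1.2/0.14)^(1/0.65) ≈ 5.4204.
y_gold = 1.2·5.4204^0.35 ≈ 2.1682; c_gold = (1−0.35)·y_gold ≈ 1.4093.

(a) s_gold = 0.3500; (b) c_gold ≈ 1.4093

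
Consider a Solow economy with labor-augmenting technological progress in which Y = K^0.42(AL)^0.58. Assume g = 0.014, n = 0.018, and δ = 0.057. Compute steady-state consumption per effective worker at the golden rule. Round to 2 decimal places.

n + g + δ = 0.018 + 0.014 + 0.057 = 0.089.
Golden rule sets MPK = n+g+δ: 0.42·k^(0.42−1) = 0.089, so k_gold = (0.42/0.089)^(1/0.58) ≈ 14.5153.
y_gold = 14.5153^0.42 ≈ 3.0759.
c_gold = y_gold − (n+g+δ)·k_gold = 3.0759 − 0.089·14.5153 ≈ 1.7840.

c_gold ≈ 1.78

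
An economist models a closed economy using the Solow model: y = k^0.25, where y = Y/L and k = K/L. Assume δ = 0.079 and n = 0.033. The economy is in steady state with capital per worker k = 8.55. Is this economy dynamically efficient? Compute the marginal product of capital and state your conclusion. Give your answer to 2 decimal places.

Break-even investment rate: n + δ = 0.033 + 0.079 = 0.112.
MPK = 0.25·k^(0.25−1) = 0.25·8.55^(-0.75) ≈ 0.0500.
MPK < 0.112, so the economy is dynamically inefficient (over-saving).

dynamically inefficient; MPK ≈ 0.05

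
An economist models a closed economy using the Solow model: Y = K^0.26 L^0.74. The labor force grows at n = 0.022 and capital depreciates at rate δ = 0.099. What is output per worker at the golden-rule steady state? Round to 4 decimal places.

Capital per worker breaks even when investment replaces (n + δ)·k; here n + δ = 0.121.
At the golden rule the marginal product of capital equals n+δ: 0.26·k^(0.26−1) = 0.121. Solving, k_gold = (0.26/0.121)^(1/0.74) ≈ 2.8113.
Output: y_gold = k_gold^0.26 = 2.8113^0.26 ≈ 1.3083.

y_gold ≈ 1.3083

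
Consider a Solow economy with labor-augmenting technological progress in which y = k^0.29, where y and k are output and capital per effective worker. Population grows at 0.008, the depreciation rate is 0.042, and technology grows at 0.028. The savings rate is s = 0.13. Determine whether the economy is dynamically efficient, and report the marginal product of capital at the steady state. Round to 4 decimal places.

dynamically efficient; MPK ≈ 0.1740

Break-even investment rate: n + g + δ = 0.008 + 0.028 + 0.042 = 0.078.
Steady-state k*: s·k^0.29 = 0.078·k gives k* = (0.13/0.078)^(1/0.71) ≈ 2.0534.
MPK = 0.29·2.0534^(-0.71) ≈ 0.1740.
MPK > n+g+δ = 0.078, so the economy is dynamically efficient (under-saving).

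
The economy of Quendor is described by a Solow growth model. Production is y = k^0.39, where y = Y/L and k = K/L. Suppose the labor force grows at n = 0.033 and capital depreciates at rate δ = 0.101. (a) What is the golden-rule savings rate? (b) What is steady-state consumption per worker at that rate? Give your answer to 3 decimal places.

(a) s_gold = 0.390; (b) c_gold ≈ 1.208

Break-even investment rate: n + δ = 0.033 + 0.101 = 0.134.
For Cobb-Douglas, s_gold equals capital's share: s_gold = 0.39.
At the golden rule the marginal product of capital equals n+δ: 0.39·k^(0.39−1) = 0.134. Solving, k_gold = (0.39/0.134)^(1/0.61) ≈ 5.7622.
y_gold = 5.7622^0.39 ≈ 1.9798; c_gold = (1−0.39)·y_gold ≈ 1.2077.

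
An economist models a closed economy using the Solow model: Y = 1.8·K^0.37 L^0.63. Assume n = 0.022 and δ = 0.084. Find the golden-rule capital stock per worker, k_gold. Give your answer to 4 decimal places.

k_gold ≈ 18.4899

n + δ = 0.022 + 0.084 = 0.106.
Maximizing c = f(k) − (n+δ)·k gives f'(k) = n+δ, i.e. 0.37·1.8·k^(0.37−1) = 0.106, so k_gold = (0.37·1.8/0.106)^(1/0.63) ≈ 18.4899.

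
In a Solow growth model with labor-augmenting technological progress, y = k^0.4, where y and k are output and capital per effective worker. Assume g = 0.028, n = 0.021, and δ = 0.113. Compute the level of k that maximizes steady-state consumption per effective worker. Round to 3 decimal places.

Capital per effective worker breaks even when investment replaces (n + g + δ)·k; here n + g + δ = 0.162.
Golden rule sets MPK = n+g+δ: 0.4·k^(0.4−1) = 0.162, so k_gold = (0.4/0.162)^(1/0.6) ≈ 4.5107.

k_gold ≈ 4.511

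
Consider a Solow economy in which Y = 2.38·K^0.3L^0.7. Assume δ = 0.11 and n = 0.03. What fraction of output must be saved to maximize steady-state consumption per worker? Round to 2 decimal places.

Break-even investment rate: n + δ = 0.03 + 0.11 = 0.14.
At the golden rule MPK = n+δ, and in any Cobb-Douglas steady state s = (n+δ)·k/y = MPK·k/y = capital's share 0.3.

s_gold = 0.30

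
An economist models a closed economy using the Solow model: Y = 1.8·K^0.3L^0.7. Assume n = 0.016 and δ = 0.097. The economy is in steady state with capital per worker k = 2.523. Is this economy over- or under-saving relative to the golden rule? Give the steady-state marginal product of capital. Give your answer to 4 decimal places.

Break-even investment rate: n + δ = 0.016 + 0.097 = 0.113.
MPK = 0.3·1.8·k^(0.3−1) = 0.3·1.8·2.523^(-0.7) ≈ 0.2825.
MPK > 0.113, so the economy is dynamically efficient (under-saving).

under-saving; MPK ≈ 0.2825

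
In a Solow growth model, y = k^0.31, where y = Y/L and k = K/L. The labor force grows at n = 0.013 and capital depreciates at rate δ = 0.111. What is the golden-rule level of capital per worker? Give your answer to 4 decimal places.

n + δ = 0.013 + 0.111 = 0.124.
At the golden rule the marginal product of capital equals n+δ: 0.31·k^(0.31−1) = 0.124. Solving, k_gold = (0.31/0.124)^(1/0.69) ≈ 3.7733.

k_gold ≈ 3.7733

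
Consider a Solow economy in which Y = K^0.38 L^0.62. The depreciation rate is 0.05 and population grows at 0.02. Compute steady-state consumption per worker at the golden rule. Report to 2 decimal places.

Break-even investment rate: n + δ = 0.02 + 0.05 = 0.07.
Setting f'(k) = n+δ gives 0.38·k^(0.38−1) = 0.07, hence k_gold = (0.38/0.07)^(1/0.62) ≈ 15.3101.
y_gold = 15.3101^0.38 ≈ 2.8203.
c_gold = y_gold − (n+δ)·k_gold = 2.8203 − 0.07·15.3101 ≈ 1.7486.

c_gold ≈ 1.75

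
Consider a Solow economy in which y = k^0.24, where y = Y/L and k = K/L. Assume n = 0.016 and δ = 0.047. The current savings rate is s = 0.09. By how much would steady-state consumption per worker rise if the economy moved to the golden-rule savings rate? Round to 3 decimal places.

Δc ≈ 0.141

Capital per worker breaks even when investment replaces (n + δ)·k; here n + δ = 0.063.
Current steady state (s = 0.09): k* = (0.09/0.063)^(1/0.76) ≈ 1.5989, y* = 1.5989^0.24 ≈ 1.1192, c* = (1−0.09)·1.1192 ≈ 1.0185.
Maximizing c = f(k) − (n+δ)·k gives f'(k) = n+δ, i.e. 0.24·k^(0.24−1) = 0.063, so k_gold = (0.24/0.063)^(1/0.76) ≈ 5.8117.
y_gold = 5.8117^0.24 ≈ 1.5256, c_gold = y_gold − 0.063·k_gold ≈ 1.1594.
Gain: Δc = 1.1594 − 1.0185 ≈ 0.1409.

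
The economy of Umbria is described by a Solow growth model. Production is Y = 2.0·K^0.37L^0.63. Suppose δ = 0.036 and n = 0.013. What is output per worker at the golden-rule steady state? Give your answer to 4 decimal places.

y_gold ≈ 9.8510

n + δ = 0.013 + 0.036 = 0.049.
Golden rule sets MPK = n+δ: 0.37·2.0·k^(0.37−1) = 0.049, so k_gold = (0.37·2.0/0.049)^(1/0.63) ≈ 74.3850.
Output: y_gold = 2.0·k_gold^0.37 = 2.0·74.3850^0.37 ≈ 9.8510.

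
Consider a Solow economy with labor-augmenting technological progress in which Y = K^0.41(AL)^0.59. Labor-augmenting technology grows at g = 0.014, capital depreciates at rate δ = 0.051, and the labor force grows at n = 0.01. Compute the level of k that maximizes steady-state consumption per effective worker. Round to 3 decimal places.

k_gold ≈ 17.798

Break-even investment rate: n + g + δ = 0.01 + 0.014 + 0.051 = 0.075.
Setting f'(k) = n+g+δ gives 0.41·k^(0.41−1) = 0.075, hence k_gold = (0.41/0.075)^(1/0.59) ≈ 17.7982.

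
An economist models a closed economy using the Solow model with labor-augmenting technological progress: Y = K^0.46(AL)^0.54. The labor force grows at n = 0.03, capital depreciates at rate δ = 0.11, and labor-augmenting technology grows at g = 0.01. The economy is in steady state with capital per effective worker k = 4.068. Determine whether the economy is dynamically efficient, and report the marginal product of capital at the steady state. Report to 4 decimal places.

dynamically efficient; MPK ≈ 0.2156

n + g + δ = 0.03 + 0.01 + 0.11 = 0.15.
MPK = 0.46·k^(0.46−1) = 0.46·4.068^(-0.54) ≈ 0.2156.
MPK > 0.15, so the economy is dynamically efficient (under-saving).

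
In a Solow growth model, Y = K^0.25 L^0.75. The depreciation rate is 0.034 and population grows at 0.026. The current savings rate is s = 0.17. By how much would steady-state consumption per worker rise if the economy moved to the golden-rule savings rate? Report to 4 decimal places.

Δc ≈ 0.0324

Break-even investment rate: n + δ = 0.026 + 0.034 = 0.06.
Current steady state (s = 0.17): k* = (0.17/0.06)^(1/0.75) ≈ 4.0093, y* = 4.0093^0.25 ≈ 1.4150, c* = (1−0.17)·1.4150 ≈ 1.1745.
Setting f'(k) = n+δ gives 0.25·k^(0.25−1) = 0.06, hence k_gold = (0.25/0.06)^(1/0.75) ≈ 6.7048.
y_gold = 6.7048^0.25 ≈ 1.6091, c_gold = y_gold − 0.06·k_gold ≈ 1.2069.
Gain: Δc = 1.2069 − 1.1745 ≈ 0.0324.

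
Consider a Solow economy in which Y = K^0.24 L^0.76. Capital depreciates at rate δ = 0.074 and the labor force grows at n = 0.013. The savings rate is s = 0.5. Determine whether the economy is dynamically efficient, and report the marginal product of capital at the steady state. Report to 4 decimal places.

dynamically inefficient; MPK ≈ 0.0418

Capital per worker breaks even when investment replaces (n + δ)·k; here n + δ = 0.087.
Steady-state k*: s·k^0.24 = 0.087·k gives k* = (0.5/0.087)^(1/0.76) ≈ 9.9834.
MPK = 0.24·9.9834^(-0.76) ≈ 0.0418.
MPK < n+δ = 0.087, so the economy is dynamically inefficient (over-saving).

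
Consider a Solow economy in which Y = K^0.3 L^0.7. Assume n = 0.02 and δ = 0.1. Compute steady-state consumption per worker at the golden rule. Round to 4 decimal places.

c_gold ≈ 1.0367

The effective depreciation rate is n + δ = 0.02 + 0.1 = 0.12.
Maximizing c = f(k) − (n+δ)·k gives f'(k) = n+δ, i.e. 0.3·k^(0.3−1) = 0.12, so k_gold = (0.3/0.12)^(1/0.7) ≈ 3.7024.
y_gold = 3.7024^0.3 ≈ 1.4810.
c_gold = y_gold − (n+δ)·k_gold = 1.4810 − 0.12·3.7024 ≈ 1.0367.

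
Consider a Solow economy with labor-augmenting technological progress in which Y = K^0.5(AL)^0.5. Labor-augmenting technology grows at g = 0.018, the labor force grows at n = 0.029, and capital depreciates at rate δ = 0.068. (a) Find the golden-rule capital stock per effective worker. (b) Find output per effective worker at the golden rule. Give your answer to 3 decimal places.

(a) k_gold ≈ 18.904; (b) y_gold ≈ 4.348

The effective depreciation rate is n + g + δ = 0.029 + 0.018 + 0.068 = 0.115.
Golden rule sets MPK = n+g+δ: 0.5·k^(0.5−1) = 0.115, so k_gold = (0.5/0.115)^(1/0.5) ≈ 18.9036.
y_gold = 18.9036^0.5 ≈ 4.3478.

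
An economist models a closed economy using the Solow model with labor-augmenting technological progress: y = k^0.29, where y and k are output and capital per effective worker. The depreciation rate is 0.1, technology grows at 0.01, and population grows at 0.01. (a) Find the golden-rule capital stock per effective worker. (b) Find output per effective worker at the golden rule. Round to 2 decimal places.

Break-even investment rate: n + g + δ = 0.01 + 0.01 + 0.1 = 0.12.
Setting f'(k) = n+g+δ gives 0.29·k^(0.29−1) = 0.12, hence k_gold = (0.29/0.12)^(1/0.71) ≈ 3.4653.
y_gold = 3.4653^0.29 ≈ 1.4339.

(a) k_gold ≈ 3.47; (b) y_gold ≈ 1.43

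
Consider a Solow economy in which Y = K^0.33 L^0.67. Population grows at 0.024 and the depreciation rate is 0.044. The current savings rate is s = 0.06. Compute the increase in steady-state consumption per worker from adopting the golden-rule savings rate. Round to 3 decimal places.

The effective depreciation rate is n + δ = 0.024 + 0.044 = 0.068.
Current steady state (s = 0.06): k* = (0.06/0.068)^(1/0.67) ≈ 0.8296, y* = 0.8296^0.33 ≈ 0.9402, c* = (1−0.06)·0.9402 ≈ 0.8838.
At the golden rule the marginal product of capital equals n+δ: 0.33·k^(0.33−1) = 0.068. Solving, k_gold = (0.33/0.068)^(1/0.67) ≈ 10.5655.
y_gold = 10.5655^0.33 ≈ 2.1771, c_gold = y_gold − 0.068·k_gold ≈ 1.4587.
Gain: Δc = 1.4587 − 0.8838 ≈ 0.5749.

Δc ≈ 0.575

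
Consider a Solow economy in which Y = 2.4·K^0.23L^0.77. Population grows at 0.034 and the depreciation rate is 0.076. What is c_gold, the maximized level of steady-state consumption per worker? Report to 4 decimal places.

Break-even investment rate: n + δ = 0.034 + 0.076 = 0.11.
Golden rule sets MPK = n+δ: 0.23·2.4·k^(0.23−1) = 0.11, so k_gold = (0.23·2.4/0.11)^(1/0.77) ≈ 8.1246.
y_gold = 2.4·8.1246^0.23 ≈ 3.8857.
c_gold = y_gold − (n+δ)·k_gold = 3.8857 − 0.11·8.1246 ≈ 2.9920.

c_gold ≈ 2.9920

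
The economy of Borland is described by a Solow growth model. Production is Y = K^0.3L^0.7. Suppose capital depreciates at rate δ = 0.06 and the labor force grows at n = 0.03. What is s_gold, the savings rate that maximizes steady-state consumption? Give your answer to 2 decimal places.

s_gold = 0.30

Capital per worker breaks even when investment replaces (n + δ)·k; here n + δ = 0.09.
At the golden rule MPK = n+δ, and in any Cobb-Douglas steady state s = (n+δ)·k/y = MPK·k/y = capital's share 0.3.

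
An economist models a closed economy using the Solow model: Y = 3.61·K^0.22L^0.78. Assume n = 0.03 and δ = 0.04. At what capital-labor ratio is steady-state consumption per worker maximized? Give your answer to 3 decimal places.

k_gold ≈ 22.509

The effective depreciation rate is n + δ = 0.03 + 0.04 = 0.07.
Maximizing c = f(k) − (n+δ)·k gives f'(k) = n+δ, i.e. 0.22·3.61·k^(0.22−1) = 0.07, so k_gold = (0.22·3.61/0.07)^(1/0.78) ≈ 22.5086.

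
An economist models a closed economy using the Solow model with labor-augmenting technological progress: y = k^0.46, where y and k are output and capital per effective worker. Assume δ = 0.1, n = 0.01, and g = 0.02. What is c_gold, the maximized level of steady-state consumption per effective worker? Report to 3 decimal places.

n + g + δ = 0.01 + 0.02 + 0.1 = 0.13.
Setting f'(k) = n+g+δ gives 0.46·k^(0.46−1) = 0.13, hence k_gold = (0.46/0.13)^(1/0.54) ≈ 10.3830.
y_gold = 10.3830^0.46 ≈ 2.9343.
c_gold = y_gold − (n+g+δ)·k_gold = 2.9343 − 0.13·10.3830 ≈ 1.5845.

c_gold ≈ 1.585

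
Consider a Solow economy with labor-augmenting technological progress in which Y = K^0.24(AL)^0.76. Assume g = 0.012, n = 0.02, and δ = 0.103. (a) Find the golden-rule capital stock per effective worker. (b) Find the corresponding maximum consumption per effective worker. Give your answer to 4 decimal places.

(a) k_gold ≈ 2.1320; (b) c_gold ≈ 0.9114

Break-even investment rate: n + g + δ = 0.02 + 0.012 + 0.103 = 0.135.
Maximizing c = f(k) − (n+g+δ)·k gives f'(k) = n+g+δ, i.e. 0.24·k^(0.24−1) = 0.135, so k_gold = (0.24/0.135)^(1/0.76) ≈ 2.1320.
y_gold = 2.1320^0.24 ≈ 1.1992; c_gold = y_gold − 0.135·k_gold ≈ 0.9114.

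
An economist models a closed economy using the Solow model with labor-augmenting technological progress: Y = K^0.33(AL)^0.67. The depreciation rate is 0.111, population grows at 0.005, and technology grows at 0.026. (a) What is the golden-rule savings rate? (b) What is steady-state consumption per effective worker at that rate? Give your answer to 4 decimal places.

n + g + δ = 0.005 + 0.026 + 0.111 = 0.142.
For Cobb-Douglas, s_gold equals capital's share: s_gold = 0.33.
At the golden rule the marginal product of capital equals n+g+δ: 0.33·k^(0.33−1) = 0.142. Solving, k_gold = (0.33/0.142)^(1/0.67) ≈ 3.5205.
y_gold = 3.5205^0.33 ≈ 1.5149; c_gold = (1−0.33)·y_gold ≈ 1.0150.

(a) s_gold = 0.3300; (b) c_gold ≈ 1.0150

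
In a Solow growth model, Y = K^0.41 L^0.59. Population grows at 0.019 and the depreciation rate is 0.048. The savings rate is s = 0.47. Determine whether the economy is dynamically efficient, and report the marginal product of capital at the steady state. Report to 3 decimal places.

Capital per worker breaks even when investment replaces (n + δ)·k; here n + δ = 0.067.
Steady-state k*: s·k^0.41 = 0.067·k gives k* = (0.47/0.067)^(1/0.59) ≈ 27.1605.
MPK = 0.41·27.1605^(-0.59) ≈ 0.0584.
MPK < n+δ = 0.067, so the economy is dynamically inefficient (over-saving).

dynamically inefficient; MPK ≈ 0.058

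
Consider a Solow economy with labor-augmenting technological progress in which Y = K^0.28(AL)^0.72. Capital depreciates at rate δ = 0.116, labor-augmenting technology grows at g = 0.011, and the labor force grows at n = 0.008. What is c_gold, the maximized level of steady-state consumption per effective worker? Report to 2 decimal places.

c_gold ≈ 0.96

Break-even investment rate: n + g + δ = 0.008 + 0.011 + 0.116 = 0.135.
At the golden rule the marginal product of capital equals n+g+δ: 0.28·k^(0.28−1) = 0.135. Solving, k_gold = (0.28/0.135)^(1/0.72) ≈ 2.7544.
y_gold = 2.7544^0.28 ≈ 1.3280.
c_gold = y_gold − (n+g+δ)·k_gold = 1.3280 − 0.135·2.7544 ≈ 0.9562.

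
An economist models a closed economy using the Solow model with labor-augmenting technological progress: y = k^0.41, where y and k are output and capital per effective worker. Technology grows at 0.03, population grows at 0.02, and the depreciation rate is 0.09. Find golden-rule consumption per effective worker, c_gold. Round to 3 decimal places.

Capital per effective worker breaks even when investment replaces (n + g + δ)·k; here n + g + δ = 0.14.
Maximizing c = f(k) − (n+g+δ)·k gives f'(k) = n+g+δ, i.e. 0.41·k^(0.41−1) = 0.14, so k_gold = (0.41/0.14)^(1/0.59) ≈ 6.1793.
y_gold = 6.1793^0.41 ≈ 2.1100.
c_gold = y_gold − (n+g+δ)·k_gold = 2.1100 − 0.14·6.1793 ≈ 1.2449.

c_gold ≈ 1.245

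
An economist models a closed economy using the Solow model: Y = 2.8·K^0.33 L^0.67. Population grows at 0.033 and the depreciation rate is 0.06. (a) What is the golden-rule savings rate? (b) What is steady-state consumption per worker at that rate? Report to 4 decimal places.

Capital per worker breaks even when investment replaces (n + δ)·k; here n + δ = 0.093.
For Cobb-Douglas, s_gold equals capital's share: s_gold = 0.33.
At the golden rule the marginal product of capital equals n+δ: 0.33·2.8·k^(0.33−1) = 0.093. Solving, k_gold = (0.33·2.8/0.093)^(1/0.67) ≈ 30.7852.
y_gold = 2.8·30.7852^0.33 ≈ 8.6758; c_gold = (1−0.33)·y_gold ≈ 5.8128.

(a) s_gold = 0.3300; (b) c_gold ≈ 5.8128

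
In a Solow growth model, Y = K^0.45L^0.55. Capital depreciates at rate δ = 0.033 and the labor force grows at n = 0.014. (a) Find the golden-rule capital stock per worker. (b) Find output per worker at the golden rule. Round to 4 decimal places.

Break-even investment rate: n + δ = 0.014 + 0.033 = 0.047.
Setting f'(k) = n+δ gives 0.45·k^(0.45−1) = 0.047, hence k_gold = (0.45/0.047)^(1/0.55) ≈ 60.7918.
y_gold = 60.7918^0.45 ≈ 6.3494.

(a) k_gold ≈ 60.7918; (b) y_gold ≈ 6.3494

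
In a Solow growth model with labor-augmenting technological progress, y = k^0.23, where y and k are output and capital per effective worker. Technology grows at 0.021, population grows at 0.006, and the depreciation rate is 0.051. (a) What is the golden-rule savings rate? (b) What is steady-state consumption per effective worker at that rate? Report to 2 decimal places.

(a) s_gold = 0.23; (b) c_gold ≈ 1.06

Break-even investment rate: n + g + δ = 0.006 + 0.021 + 0.051 = 0.078.
For Cobb-Douglas, s_gold equals capital's share: s_gold = 0.23.
Maximizing c = f(k) − (n+g+δ)·k gives f'(k) = n+g+δ, i.e. 0.23·k^(0.23−1) = 0.078, so k_gold = (0.23/0.078)^(1/0.77) ≈ 4.0730.
y_gold = 4.0730^0.23 ≈ 1.3813; c_gold = (1−0.23)·y_gold ≈ 1.0636.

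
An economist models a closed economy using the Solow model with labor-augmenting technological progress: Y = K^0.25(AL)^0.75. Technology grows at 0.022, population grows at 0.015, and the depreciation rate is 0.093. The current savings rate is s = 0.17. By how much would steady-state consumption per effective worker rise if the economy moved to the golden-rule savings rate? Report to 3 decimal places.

Δc ≈ 0.025

The effective depreciation rate is n + g + δ = 0.015 + 0.022 + 0.093 = 0.13.
Current steady state (s = 0.17): k* = (0.17/0.13)^(1/0.75) ≈ 1.4300, y* = 1.4300^0.25 ≈ 1.0935, c* = (1−0.17)·1.0935 ≈ 0.9076.
Golden rule sets MPK = n+g+δ: 0.25·k^(0.25−1) = 0.13, so k_gold = (0.25/0.13)^(1/0.75) ≈ 2.3915.
y_gold = 2.3915^0.25 ≈ 1.2436, c_gold = y_gold − 0.13·k_gold ≈ 0.9327.
Gain: Δc = 0.9327 − 0.9076 ≈ 0.0250.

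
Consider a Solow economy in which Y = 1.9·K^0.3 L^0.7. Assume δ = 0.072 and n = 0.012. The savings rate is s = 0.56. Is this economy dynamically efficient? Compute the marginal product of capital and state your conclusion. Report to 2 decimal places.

dynamically inefficient; MPK ≈ 0.04

Capital per worker breaks even when investment replaces (n + δ)·k; here n + δ = 0.084.
Steady-state k*: s·A·k^0.3 = 0.084·k gives k* = (0.56·1.9/0.084)^(1/0.7) ≈ 37.6038.
MPK = 0.3·1.9·37.6038^(-0.7) ≈ 0.0450.
MPK < n+δ = 0.084, so the economy is dynamically inefficient (over-saving).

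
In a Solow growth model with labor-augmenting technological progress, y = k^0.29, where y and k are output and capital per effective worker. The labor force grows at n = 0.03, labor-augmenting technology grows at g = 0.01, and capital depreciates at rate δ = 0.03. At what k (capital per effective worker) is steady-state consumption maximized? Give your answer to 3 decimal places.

k_gold ≈ 7.403

Break-even investment rate: n + g + δ = 0.03 + 0.01 + 0.03 = 0.07.
Setting f'(k) = n+g+δ gives 0.29·k^(0.29−1) = 0.07, hence k_gold = (0.29/0.07)^(1/0.71) ≈ 7.4035.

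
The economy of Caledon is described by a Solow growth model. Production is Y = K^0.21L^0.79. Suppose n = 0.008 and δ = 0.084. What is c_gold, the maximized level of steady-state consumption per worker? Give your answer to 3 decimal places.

c_gold ≈ 0.984

n + δ = 0.008 + 0.084 = 0.092.
Setting f'(k) = n+δ gives 0.21·k^(0.21−1) = 0.092, hence k_gold = (0.21/0.092)^(1/0.79) ≈ 2.8426.
y_gold = 2.8426^0.21 ≈ 1.2453.
c_gold = y_gold − (n+δ)·k_gold = 1.2453 − 0.092·2.8426 ≈ 0.9838.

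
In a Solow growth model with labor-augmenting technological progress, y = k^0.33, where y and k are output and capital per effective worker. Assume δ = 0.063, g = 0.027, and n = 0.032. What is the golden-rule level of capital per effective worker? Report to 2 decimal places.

Break-even investment rate: n + g + δ = 0.032 + 0.027 + 0.063 = 0.122.
Golden rule sets MPK = n+g+δ: 0.33·k^(0.33−1) = 0.122, so k_gold = (0.33/0.122)^(1/0.67) ≈ 4.4158.

k_gold ≈ 4.42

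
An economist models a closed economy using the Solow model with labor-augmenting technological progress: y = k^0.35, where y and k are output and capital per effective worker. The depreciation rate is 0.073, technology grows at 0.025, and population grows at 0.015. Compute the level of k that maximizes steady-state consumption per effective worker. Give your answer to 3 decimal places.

k_gold ≈ 5.693

Capital per effective worker breaks even when investment replaces (n + g + δ)·k; here n + g + δ = 0.113.
Setting f'(k) = n+g+δ gives 0.35·k^(0.35−1) = 0.113, hence k_gold = (0.35/0.113)^(1/0.65) ≈ 5.6934.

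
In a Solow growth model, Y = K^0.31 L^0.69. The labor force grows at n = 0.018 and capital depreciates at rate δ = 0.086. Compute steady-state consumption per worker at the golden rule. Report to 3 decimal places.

c_gold ≈ 1.127

Capital per worker breaks even when investment replaces (n + δ)·k; here n + δ = 0.104.
At the golden rule the marginal product of capital equals n+δ: 0.31·k^(0.31−1) = 0.104. Solving, k_gold = (0.31/0.104)^(1/0.69) ≈ 4.8689.
y_gold = 4.8689^0.31 ≈ 1.6334.
c_gold = y_gold − (n+δ)·k_gold = 1.6334 − 0.104·4.8689 ≈ 1.1271.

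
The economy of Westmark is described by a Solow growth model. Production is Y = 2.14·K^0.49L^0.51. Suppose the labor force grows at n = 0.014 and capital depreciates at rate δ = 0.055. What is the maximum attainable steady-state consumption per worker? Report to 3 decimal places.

c_gold ≈ 14.907

Capital per worker breaks even when investment replaces (n + δ)·k; here n + δ = 0.069.
Maximizing c = f(k) − (n+δ)·k gives f'(k) = n+δ, i.e. 0.49·2.14·k^(0.49−1) = 0.069, so k_gold = (0.49·2.14/0.069)^(1/0.51) ≈ 207.5764.
y_gold = 2.14·207.5764^0.49 ≈ 29.2301.
c_gold = y_gold − (n+δ)·k_gold = 29.2301 − 0.069·207.5764 ≈ 14.9074.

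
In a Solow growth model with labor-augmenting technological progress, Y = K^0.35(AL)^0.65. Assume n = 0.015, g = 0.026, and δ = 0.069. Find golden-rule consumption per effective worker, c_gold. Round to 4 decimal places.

c_gold ≈ 1.2122

Capital per effective worker breaks even when investment replaces (n + g + δ)·k; here n + g + δ = 0.11.
Maximizing c = f(k) − (n+g+δ)·k gives f'(k) = n+g+δ, i.e. 0.35·k^(0.35−1) = 0.11, so k_gold = (0.35/0.11)^(1/0.65) ≈ 5.9340.
y_gold = 5.9340^0.35 ≈ 1.8650.
c_gold = y_gold − (n+g+δ)·k_gold = 1.8650 − 0.11·5.9340 ≈ 1.2122.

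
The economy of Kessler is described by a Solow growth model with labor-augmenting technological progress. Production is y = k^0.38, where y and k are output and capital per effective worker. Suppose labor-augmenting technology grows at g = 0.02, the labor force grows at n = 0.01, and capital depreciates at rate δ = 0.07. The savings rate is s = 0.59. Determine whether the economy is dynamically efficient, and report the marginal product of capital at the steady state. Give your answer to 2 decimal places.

The effective depreciation rate is n + g + δ = 0.01 + 0.02 + 0.07 = 0.1.
Steady-state k*: s·k^0.38 = 0.1·k gives k* = (0.59/0.1)^(1/0.62) ≈ 17.5109.
MPK = 0.38·17.5109^(-0.62) ≈ 0.0644.
MPK < n+g+δ = 0.1, so the economy is dynamically inefficient (over-saving).

dynamically inefficient; MPK ≈ 0.06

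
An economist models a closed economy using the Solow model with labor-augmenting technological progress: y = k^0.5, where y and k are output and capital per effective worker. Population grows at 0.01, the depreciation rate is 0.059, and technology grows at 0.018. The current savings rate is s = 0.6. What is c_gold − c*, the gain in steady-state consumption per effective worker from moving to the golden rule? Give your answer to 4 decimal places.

Capital per effective worker breaks even when investment replaces (n + g + δ)·k; here n + g + δ = 0.087.
Current steady state (s = 0.6): k* = (0.6/0.087)^(1/0.5) ≈ 47.5624, y* = 47.5624^0.5 ≈ 6.8966, c* = (1−0.6)·6.8966 ≈ 2.7586.
Maximizing c = f(k) − (n+g+δ)·k gives f'(k) = n+g+δ, i.e. 0.5·k^(0.5−1) = 0.087, so k_gold = (0.5/0.087)^(1/0.5) ≈ 33.0295.
y_gold = 33.0295^0.5 ≈ 5.7471, c_gold = y_gold − 0.087·k_gold ≈ 2.8736.
Gain: Δc = 2.8736 − 2.7586 ≈ 0.1149.

Δc ≈ 0.1149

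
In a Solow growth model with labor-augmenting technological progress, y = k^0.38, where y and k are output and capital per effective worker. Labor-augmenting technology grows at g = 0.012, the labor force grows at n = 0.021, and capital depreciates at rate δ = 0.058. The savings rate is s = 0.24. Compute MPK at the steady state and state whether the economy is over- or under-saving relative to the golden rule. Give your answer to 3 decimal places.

under-saving; MPK ≈ 0.144

Capital per effective worker breaks even when investment replaces (n + g + δ)·k; here n + g + δ = 0.091.
Steady-state k*: s·k^0.38 = 0.091·k gives k* = (0.24/0.091)^(1/0.62) ≈ 4.7787.
MPK = 0.38·4.7787^(-0.62) ≈ 0.1441.
MPK > n+g+δ = 0.091, so the economy is dynamically efficient (under-saving).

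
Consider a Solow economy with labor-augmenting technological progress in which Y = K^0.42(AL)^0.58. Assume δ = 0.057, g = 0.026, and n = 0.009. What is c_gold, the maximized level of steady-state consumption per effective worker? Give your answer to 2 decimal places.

Break-even investment rate: n + g + δ = 0.009 + 0.026 + 0.057 = 0.092.
At the golden rule the marginal product of capital equals n+g+δ: 0.42·k^(0.42−1) = 0.092. Solving, k_gold = (0.42/0.092)^(1/0.58) ≈ 13.7089.
y_gold = 13.7089^0.42 ≈ 3.0029.
c_gold = y_gold − (n+g+δ)·k_gold = 3.0029 − 0.092·13.7089 ≈ 1.7417.

c_gold ≈ 1.74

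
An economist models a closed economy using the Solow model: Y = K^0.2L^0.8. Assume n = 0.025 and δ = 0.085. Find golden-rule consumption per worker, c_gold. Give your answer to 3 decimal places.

Capital per worker breaks even when investment replaces (n + δ)·k; here n + δ = 0.11.
Setting f'(k) = n+δ gives 0.2·k^(0.2−1) = 0.11, hence k_gold = (0.2/0.11)^(1/0.8) ≈ 2.1113.
y_gold = 2.1113^0.2 ≈ 1.1612.
c_gold = y_gold − (n+δ)·k_gold = 1.1612 − 0.11·2.1113 ≈ 0.9290.

c_gold ≈ 0.929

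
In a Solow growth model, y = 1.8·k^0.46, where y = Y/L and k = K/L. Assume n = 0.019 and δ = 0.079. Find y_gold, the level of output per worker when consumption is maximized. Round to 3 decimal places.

y_gold ≈ 11.086

n + δ = 0.019 + 0.079 = 0.098.
Maximizing c = f(k) − (n+δ)·k gives f'(k) = n+δ, i.e. 0.46·1.8·k^(0.46−1) = 0.098, so k_gold = (0.46·1.8/0.098)^(1/0.54) ≈ 52.0360.
Output: y_gold = 1.8·k_gold^0.46 = 1.8·52.0360^0.46 ≈ 11.0859.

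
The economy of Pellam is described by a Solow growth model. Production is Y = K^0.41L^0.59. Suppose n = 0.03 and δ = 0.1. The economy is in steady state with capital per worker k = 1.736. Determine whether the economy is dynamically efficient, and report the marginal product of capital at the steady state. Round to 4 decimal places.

n + δ = 0.03 + 0.1 = 0.13.
MPK = 0.41·k^(0.41−1) = 0.41·1.736^(-0.59) ≈ 0.2961.
MPK > 0.13, so the economy is dynamically efficient (under-saving).

dynamically efficient; MPK ≈ 0.2961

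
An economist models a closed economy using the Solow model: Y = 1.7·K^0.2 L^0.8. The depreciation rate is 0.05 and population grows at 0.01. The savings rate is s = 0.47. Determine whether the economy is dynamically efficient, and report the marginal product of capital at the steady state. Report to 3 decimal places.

dynamically inefficient; MPK ≈ 0.026

The effective depreciation rate is n + δ = 0.01 + 0.05 = 0.06.
Steady-state k*: s·A·k^0.2 = 0.06·k gives k* = (0.47·1.7/0.06)^(1/0.8) ≈ 25.4387.
MPK = 0.2·1.7·25.4387^(-0.8) ≈ 0.0255.
MPK < n+δ = 0.06, so the economy is dynamically inefficient (over-saving).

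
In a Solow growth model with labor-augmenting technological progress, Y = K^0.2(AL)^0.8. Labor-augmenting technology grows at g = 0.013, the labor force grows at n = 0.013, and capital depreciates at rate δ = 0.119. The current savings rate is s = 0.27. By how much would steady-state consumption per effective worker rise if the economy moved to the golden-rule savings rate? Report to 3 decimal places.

n + g + δ = 0.013 + 0.013 + 0.119 = 0.145.
Current steady state (s = 0.27): k* = (0.27/0.145)^(1/0.8) ≈ 2.1752, y* = 2.1752^0.2 ≈ 1.1682, c* = (1−0.27)·1.1682 ≈ 0.8528.
Maximizing c = f(k) − (n+g+δ)·k gives f'(k) = n+g+δ, i.e. 0.2·k^(0.2−1) = 0.145, so k_gold = (0.2/0.145)^(1/0.8) ≈ 1.4948.
y_gold = 1.4948^0.2 ≈ 1.0837, c_gold = y_gold − 0.145·k_gold ≈ 0.8670.
Gain: Δc = 0.8670 − 0.8528 ≈ 0.0142.

Δc ≈ 0.014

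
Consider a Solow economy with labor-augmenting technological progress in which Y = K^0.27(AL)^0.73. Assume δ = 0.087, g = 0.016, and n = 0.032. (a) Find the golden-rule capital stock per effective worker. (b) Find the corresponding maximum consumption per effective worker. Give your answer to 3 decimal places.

(a) k_gold ≈ 2.584; (b) c_gold ≈ 0.943

n + g + δ = 0.032 + 0.016 + 0.087 = 0.135.
At the golden rule the marginal product of capital equals n+g+δ: 0.27·k^(0.27−1) = 0.135. Solving, k_gold = (0.27/0.135)^(1/0.73) ≈ 2.5845.
y_gold = 2.5845^0.27 ≈ 1.2922; c_gold = y_gold − 0.135·k_gold ≈ 0.9433.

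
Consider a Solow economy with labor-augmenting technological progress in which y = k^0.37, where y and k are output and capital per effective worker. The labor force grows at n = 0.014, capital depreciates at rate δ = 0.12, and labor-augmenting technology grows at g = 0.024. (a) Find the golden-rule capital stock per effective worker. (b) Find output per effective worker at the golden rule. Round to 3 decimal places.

(a) k_gold ≈ 3.860; (b) y_gold ≈ 1.648

Break-even investment rate: n + g + δ = 0.014 + 0.024 + 0.12 = 0.158.
At the golden rule the marginal product of capital equals n+g+δ: 0.37·k^(0.37−1) = 0.158. Solving, k_gold = (0.37/0.158)^(1/0.63) ≈ 3.8599.
y_gold = 3.8599^0.37 ≈ 1.6483.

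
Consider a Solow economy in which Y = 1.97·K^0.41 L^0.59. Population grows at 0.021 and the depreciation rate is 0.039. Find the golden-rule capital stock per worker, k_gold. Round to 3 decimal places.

k_gold ≈ 81.984

Capital per worker breaks even when investment replaces (n + δ)·k; here n + δ = 0.06.
Maximizing c = f(k) − (n+δ)·k gives f'(k) = n+δ, i.e. 0.41·1.97·k^(0.41−1) = 0.06, so k_gold = (0.41·1.97/0.06)^(1/0.59) ≈ 81.9836.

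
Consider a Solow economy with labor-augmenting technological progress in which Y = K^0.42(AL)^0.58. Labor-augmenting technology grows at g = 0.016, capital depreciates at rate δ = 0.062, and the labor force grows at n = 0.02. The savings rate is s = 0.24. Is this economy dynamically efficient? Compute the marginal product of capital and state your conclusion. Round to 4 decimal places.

Capital per effective worker breaks even when investment replaces (n + g + δ)·k; here n + g + δ = 0.098.
Steady-state k*: s·k^0.42 = 0.098·k gives k* = (0.24/0.098)^(1/0.58) ≈ 4.6845.
MPK = 0.42·4.6845^(-0.58) ≈ 0.1715.
MPK > n+g+δ = 0.098, so the economy is dynamically efficient (under-saving).

dynamically efficient; MPK ≈ 0.1715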